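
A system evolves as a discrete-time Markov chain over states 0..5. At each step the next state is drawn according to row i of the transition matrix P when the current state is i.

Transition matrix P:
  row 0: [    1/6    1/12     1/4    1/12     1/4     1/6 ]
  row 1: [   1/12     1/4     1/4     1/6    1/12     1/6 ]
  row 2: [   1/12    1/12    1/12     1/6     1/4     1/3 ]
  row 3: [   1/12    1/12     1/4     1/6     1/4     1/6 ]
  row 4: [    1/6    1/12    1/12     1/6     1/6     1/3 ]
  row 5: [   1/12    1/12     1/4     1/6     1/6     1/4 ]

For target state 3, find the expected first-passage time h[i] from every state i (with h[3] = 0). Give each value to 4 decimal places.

h = [6.9218, 6.3362, 6.3444, 0.0000, 6.3888, 6.3410]

First-step conditioning: h[3] = 0; for i ≠ 3, h[i] = 1 + Σ_k P[i][k]·h[k].
  h[0] = 1 + 1/6·h[0] + 1/12·h[1] + 1/4·h[2] + 1/4·h[4] + 1/6·h[5]
  h[1] = 1 + 1/12·h[0] + 1/4·h[1] + 1/4·h[2] + 1/12·h[4] + 1/6·h[5]
  h[2] = 1 + 1/12·h[0] + 1/12·h[1] + 1/12·h[2] + 1/4·h[4] + 1/3·h[5]
  h[4] = 1 + 1/6·h[0] + 1/12·h[1] + 1/12·h[2] + 1/6·h[4] + 1/3·h[5]
  h[5] = 1 + 1/12·h[0] + 1/12·h[1] + 1/4·h[2] + 1/6·h[4] + 1/4·h[5]
Solving the 5×5 linear system over states ≠ 3 gives exactly h = [20260/2927, 18546/2927, 18570/2927, 0, 18700/2927, 18560/2927] (h[3] = 0 is the target).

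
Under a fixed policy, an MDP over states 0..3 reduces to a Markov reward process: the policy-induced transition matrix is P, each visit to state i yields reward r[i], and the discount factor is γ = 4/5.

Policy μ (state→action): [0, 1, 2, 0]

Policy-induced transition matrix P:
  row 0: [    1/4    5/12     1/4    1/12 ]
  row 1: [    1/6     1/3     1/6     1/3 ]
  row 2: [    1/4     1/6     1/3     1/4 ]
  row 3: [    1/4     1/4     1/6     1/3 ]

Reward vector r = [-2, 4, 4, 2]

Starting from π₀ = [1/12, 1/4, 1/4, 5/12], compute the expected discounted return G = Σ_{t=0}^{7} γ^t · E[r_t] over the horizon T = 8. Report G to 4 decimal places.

G = 9.3203

t=0: π = [0.0833, 0.2500, 0.2500, 0.4167], E[r] = 2.6667, γ^t·E[r] = 2.666667, running G = 2.666667
t=1: π = [0.2292, 0.2639, 0.2153, 0.2917], E[r] = 2.0417, γ^t·E[r] = 1.633333, running G = 4.300000
t=2: π = [0.2280, 0.2922, 0.2216, 0.2581], E[r] = 2.1157, γ^t·E[r] = 1.354074, running G = 5.654074
t=3: π = [0.2256, 0.2939, 0.2226, 0.2579], E[r] = 2.1304, γ^t·E[r] = 1.090765, running G = 6.744840
t=4: π = [0.2255, 0.2935, 0.2226, 0.2584], E[r] = 2.1302, γ^t·E[r] = 0.872530, running G = 7.617370
t=5: π = [0.2255, 0.2935, 0.2226, 0.2584], E[r] = 2.1300, γ^t·E[r] = 0.697944, running G = 8.315314
t=6: π = [0.2255, 0.2935, 0.2226, 0.2584], E[r] = 2.1299, γ^t·E[r] = 0.558352, running G = 8.873666
t=7: π = [0.2255, 0.2935, 0.2226, 0.2584], E[r] = 2.1299, γ^t·E[r] = 0.446682, running G = 9.320348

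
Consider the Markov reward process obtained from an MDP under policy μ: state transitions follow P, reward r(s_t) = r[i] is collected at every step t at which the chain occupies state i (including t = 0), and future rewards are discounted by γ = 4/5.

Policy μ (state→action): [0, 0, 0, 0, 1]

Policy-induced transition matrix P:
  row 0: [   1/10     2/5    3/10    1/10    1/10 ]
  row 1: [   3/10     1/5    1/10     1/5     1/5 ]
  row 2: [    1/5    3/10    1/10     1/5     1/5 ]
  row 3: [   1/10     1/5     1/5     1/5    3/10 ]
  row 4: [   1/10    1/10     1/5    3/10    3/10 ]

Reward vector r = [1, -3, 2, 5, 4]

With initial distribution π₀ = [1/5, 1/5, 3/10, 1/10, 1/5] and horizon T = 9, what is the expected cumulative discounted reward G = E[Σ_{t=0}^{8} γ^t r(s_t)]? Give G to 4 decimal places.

G = 7.2380

t=0: π = [0.2000, 0.2000, 0.3000, 0.1000, 0.2000], E[r] = 1.5000, γ^t·E[r] = 1.500000, running G = 1.500000
t=1: π = [0.1700, 0.2500, 0.1700, 0.2000, 0.2100], E[r] = 1.6000, γ^t·E[r] = 1.280000, running G = 2.780000
t=2: π = [0.1670, 0.2300, 0.1750, 0.2040, 0.2240], E[r] = 1.7430, γ^t·E[r] = 1.115520, running G = 3.895520
t=3: π = [0.1635, 0.2285, 0.1762, 0.2057, 0.2261], E[r] = 1.7633, γ^t·E[r] = 0.902810, running G = 4.798330
t=4: π = [0.1633, 0.2277, 0.1759, 0.2063, 0.2268], E[r] = 1.7706, γ^t·E[r] = 0.725225, running G = 5.523555
t=5: π = [0.1631, 0.2276, 0.1760, 0.2064, 0.2270], E[r] = 1.7720, γ^t·E[r] = 0.580659, running G = 6.104215
t=6: π = [0.1631, 0.2275, 0.1760, 0.2064, 0.2270], E[r] = 1.7725, γ^t·E[r] = 0.464638, running G = 6.568853
t=7: π = [0.1631, 0.2275, 0.1760, 0.2064, 0.2270], E[r] = 1.7725, γ^t·E[r] = 0.371731, running G = 6.940583
t=8: π = [0.1631, 0.2275, 0.1760, 0.2064, 0.2270], E[r] = 1.7726, γ^t·E[r] = 0.297389, running G = 7.237972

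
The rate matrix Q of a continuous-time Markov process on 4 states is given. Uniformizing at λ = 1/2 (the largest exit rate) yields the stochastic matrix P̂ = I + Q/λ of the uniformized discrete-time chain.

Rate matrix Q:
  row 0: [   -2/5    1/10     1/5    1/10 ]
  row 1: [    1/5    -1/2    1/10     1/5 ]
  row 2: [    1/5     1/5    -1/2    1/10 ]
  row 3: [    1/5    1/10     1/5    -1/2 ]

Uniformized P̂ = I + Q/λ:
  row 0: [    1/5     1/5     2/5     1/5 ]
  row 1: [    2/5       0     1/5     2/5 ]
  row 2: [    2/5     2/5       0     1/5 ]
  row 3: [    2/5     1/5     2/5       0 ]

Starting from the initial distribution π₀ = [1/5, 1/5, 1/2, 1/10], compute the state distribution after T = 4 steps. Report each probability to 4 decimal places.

t=0: π = [0.2000, 0.2000, 0.5000, 0.1000]
t=1: π = [0.3600, 0.2600, 0.1600, 0.2200]
t=2: π = [0.3280, 0.1800, 0.2840, 0.2080]
t=3: π = [0.3344, 0.2208, 0.2504, 0.1944]
t=4: π = [0.3331, 0.2059, 0.2557, 0.2053]

π = [0.3331, 0.2059, 0.2557, 0.2053]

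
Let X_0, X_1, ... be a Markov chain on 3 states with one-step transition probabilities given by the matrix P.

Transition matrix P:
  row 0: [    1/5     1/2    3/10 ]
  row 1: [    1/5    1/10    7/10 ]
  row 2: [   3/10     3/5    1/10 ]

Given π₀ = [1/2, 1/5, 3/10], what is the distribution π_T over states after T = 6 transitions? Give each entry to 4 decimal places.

t=0: π = [0.5000, 0.2000, 0.3000]
t=1: π = [0.2300, 0.4500, 0.3200]
t=2: π = [0.2320, 0.3520, 0.4160]
t=3: π = [0.2416, 0.4008, 0.3576]
t=4: π = [0.2358, 0.3754, 0.3888]
t=5: π = [0.2389, 0.3887, 0.3724]
t=6: π = [0.2372, 0.3818, 0.3810]

π = [0.2372, 0.3818, 0.3810]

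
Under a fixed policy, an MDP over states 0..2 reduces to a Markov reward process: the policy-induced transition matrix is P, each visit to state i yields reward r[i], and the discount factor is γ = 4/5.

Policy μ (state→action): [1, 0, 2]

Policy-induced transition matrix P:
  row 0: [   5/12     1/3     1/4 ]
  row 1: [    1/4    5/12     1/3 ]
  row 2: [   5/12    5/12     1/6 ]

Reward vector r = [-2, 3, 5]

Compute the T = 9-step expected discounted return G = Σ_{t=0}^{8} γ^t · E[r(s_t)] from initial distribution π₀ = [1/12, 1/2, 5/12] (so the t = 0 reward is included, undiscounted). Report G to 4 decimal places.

t=0: π = [0.0833, 0.5000, 0.4167], E[r] = 3.4167, γ^t·E[r] = 3.416667, running G = 3.416667
t=1: π = [0.3333, 0.4097, 0.2569], E[r] = 1.8472, γ^t·E[r] = 1.477778, running G = 4.894444
t=2: π = [0.3484, 0.3889, 0.2627], E[r] = 1.7836, γ^t·E[r] = 1.141481, running G = 6.035926
t=3: π = [0.3519, 0.3876, 0.2605], E[r] = 1.7618, γ^t·E[r] = 0.902025, running G = 6.937951
t=4: π = [0.3521, 0.3873, 0.2606], E[r] = 1.7609, γ^t·E[r] = 0.721258, running G = 7.659208
t=5: π = [0.3521, 0.3873, 0.2606], E[r] = 1.7606, γ^t·E[r] = 0.576907, running G = 8.236115
t=6: π = [0.3521, 0.3873, 0.2606], E[r] = 1.7606, γ^t·E[r] = 0.461522, running G = 8.697637
t=7: π = [0.3521, 0.3873, 0.2606], E[r] = 1.7606, γ^t·E[r] = 0.369217, running G = 9.066854
t=8: π = [0.3521, 0.3873, 0.2606], E[r] = 1.7606, γ^t·E[r] = 0.295374, running G = 9.362228

G = 9.3622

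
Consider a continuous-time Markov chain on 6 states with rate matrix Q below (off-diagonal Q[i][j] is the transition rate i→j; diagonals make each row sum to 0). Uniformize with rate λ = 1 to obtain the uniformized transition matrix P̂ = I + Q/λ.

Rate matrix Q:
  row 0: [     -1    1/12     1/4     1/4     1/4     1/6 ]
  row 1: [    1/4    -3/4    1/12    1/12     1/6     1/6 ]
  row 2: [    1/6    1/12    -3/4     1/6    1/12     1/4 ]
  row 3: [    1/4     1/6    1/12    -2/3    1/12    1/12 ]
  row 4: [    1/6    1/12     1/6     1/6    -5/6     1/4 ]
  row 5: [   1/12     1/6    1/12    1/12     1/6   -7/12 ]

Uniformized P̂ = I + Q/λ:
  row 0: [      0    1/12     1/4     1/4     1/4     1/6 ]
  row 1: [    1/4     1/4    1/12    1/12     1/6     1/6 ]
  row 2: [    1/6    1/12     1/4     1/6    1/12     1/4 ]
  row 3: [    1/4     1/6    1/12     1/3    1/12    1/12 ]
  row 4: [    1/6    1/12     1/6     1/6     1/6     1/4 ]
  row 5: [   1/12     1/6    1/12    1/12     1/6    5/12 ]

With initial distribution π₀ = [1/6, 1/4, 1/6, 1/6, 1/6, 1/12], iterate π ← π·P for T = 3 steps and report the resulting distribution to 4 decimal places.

t=0: π = [0.1667, 0.2500, 0.1667, 0.1667, 0.1667, 0.0833]
t=1: π = [0.1667, 0.1458, 0.1528, 0.1806, 0.1528, 0.2014]
t=2: π = [0.1493, 0.1395, 0.1493, 0.1817, 0.1528, 0.2274]
t=3: π = [0.1496, 0.1407, 0.1458, 0.1788, 0.1515, 0.2336]

π = [0.1496, 0.1407, 0.1458, 0.1788, 0.1515, 0.2336]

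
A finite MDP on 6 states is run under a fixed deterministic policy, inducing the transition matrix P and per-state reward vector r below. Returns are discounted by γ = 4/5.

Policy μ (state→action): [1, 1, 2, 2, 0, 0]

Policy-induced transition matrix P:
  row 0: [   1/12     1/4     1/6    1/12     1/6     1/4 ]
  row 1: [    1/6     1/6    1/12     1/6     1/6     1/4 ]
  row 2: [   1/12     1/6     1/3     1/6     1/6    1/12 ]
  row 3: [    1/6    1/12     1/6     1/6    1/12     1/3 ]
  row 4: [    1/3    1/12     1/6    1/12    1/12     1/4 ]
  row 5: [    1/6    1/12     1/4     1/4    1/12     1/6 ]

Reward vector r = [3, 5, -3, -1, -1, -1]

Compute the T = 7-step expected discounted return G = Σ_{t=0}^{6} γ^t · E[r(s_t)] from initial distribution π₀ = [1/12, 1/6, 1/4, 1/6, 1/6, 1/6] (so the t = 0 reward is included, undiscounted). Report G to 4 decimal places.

G = -0.0369

t=0: π = [0.0833, 0.1667, 0.2500, 0.1667, 0.1667, 0.1667], E[r] = -0.1667, γ^t·E[r] = -0.166667, running G = -0.166667
t=1: π = [0.1667, 0.1319, 0.2083, 0.1597, 0.1250, 0.2083], E[r] = 0.0417, γ^t·E[r] = 0.033333, running G = -0.133333
t=2: π = [0.1563, 0.1395, 0.2078, 0.1597, 0.1256, 0.2112], E[r] = 0.0463, γ^t·E[r] = 0.029630, running G = -0.103704
t=3: π = [0.1573, 0.1383, 0.2073, 0.1608, 0.1253, 0.2111], E[r] = 0.0444, γ^t·E[r] = 0.022716, running G = -0.080988
t=4: π = [0.1572, 0.1383, 0.2073, 0.1607, 0.1252, 0.2113], E[r] = 0.0442, γ^t·E[r] = 0.018097, running G = -0.062891
t=5: π = [0.1572, 0.1383, 0.2073, 0.1607, 0.1252, 0.2112], E[r] = 0.0441, γ^t·E[r] = 0.014443, running G = -0.048448
t=6: π = [0.1572, 0.1383, 0.2073, 0.1607, 0.1252, 0.2112], E[r] = 0.0441, γ^t·E[r] = 0.011552, running G = -0.036896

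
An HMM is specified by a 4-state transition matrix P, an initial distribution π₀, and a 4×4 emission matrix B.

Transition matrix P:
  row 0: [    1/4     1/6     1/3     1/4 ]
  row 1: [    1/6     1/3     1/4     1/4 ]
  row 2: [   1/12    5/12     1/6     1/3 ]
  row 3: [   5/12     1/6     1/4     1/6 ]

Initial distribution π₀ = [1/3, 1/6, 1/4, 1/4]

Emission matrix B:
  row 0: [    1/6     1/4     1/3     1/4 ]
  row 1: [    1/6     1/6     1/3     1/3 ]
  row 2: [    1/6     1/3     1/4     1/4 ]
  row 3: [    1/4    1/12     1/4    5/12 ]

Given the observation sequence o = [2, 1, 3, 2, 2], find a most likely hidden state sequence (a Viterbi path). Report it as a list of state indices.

path = [0, 2, 1, 1, 1]

t=0: δ = [1.111e-01, 5.556e-02, 6.250e-02, 6.250e-02]  (obs o_0=2)
t=1: δ = [6.944e-03, 4.340e-03, 1.235e-02, 2.315e-03]  ψ = [0, 2, 0, 0]  (obs o_1=1)
t=2: δ = [4.340e-04, 1.715e-03, 5.787e-04, 1.715e-03]  ψ = [0, 2, 0, 2]  (obs o_2=3)
t=3: δ = [2.381e-04, 1.905e-04, 1.072e-04, 1.072e-04]  ψ = [3, 1, 1, 1]  (obs o_3=2)
t=4: δ = [1.985e-05, 2.117e-05, 1.985e-05, 1.488e-05]  ψ = [0, 1, 0, 0]  (obs o_4=2)
backtrack: best end state = 1; path = [0, 2, 1, 1, 1]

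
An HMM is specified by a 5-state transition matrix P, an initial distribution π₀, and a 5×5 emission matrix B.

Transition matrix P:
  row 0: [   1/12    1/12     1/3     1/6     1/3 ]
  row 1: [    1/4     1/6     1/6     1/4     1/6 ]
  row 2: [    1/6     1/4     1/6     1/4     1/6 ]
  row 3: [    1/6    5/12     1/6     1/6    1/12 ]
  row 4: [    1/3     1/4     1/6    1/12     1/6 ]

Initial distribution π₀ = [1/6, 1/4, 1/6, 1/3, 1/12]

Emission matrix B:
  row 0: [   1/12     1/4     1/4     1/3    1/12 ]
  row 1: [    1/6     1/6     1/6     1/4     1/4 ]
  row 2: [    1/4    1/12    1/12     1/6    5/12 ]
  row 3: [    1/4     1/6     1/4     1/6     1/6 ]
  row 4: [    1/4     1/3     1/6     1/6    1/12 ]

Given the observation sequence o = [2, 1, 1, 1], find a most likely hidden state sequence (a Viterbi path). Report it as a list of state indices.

path = [0, 4, 0, 4]

t=0: δ = [4.167e-02, 4.167e-02, 1.389e-02, 8.333e-02, 1.389e-02]  (obs o_0=2)
t=1: δ = [3.472e-03, 5.787e-03, 1.157e-03, 2.315e-03, 4.630e-03]  ψ = [3, 3, 0, 3, 0]  (obs o_1=1)
t=2: δ = [3.858e-04, 1.929e-04, 9.645e-05, 2.411e-04, 3.858e-04]  ψ = [4, 4, 0, 1, 0]  (obs o_2=1)
t=3: δ = [3.215e-05, 1.674e-05, 1.072e-05, 1.072e-05, 4.287e-05]  ψ = [4, 3, 0, 0, 0]  (obs o_3=1)
backtrack: best end state = 4; path = [0, 4, 0, 4]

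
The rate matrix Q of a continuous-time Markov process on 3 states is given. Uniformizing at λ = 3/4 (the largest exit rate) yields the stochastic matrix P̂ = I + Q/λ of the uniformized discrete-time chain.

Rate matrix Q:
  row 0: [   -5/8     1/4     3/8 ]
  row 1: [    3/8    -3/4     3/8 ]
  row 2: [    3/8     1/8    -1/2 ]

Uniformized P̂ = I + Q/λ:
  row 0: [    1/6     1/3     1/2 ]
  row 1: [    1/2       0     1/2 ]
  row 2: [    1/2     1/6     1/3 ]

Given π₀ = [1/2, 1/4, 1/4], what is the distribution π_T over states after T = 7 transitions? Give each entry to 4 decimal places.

π = [0.3749, 0.1965, 0.4286]

t=0: π = [0.5000, 0.2500, 0.2500]
t=1: π = [0.3333, 0.2083, 0.4583]
t=2: π = [0.3889, 0.1875, 0.4236]
t=3: π = [0.3704, 0.2002, 0.4294]
t=4: π = [0.3765, 0.1950, 0.4284]
t=5: π = [0.3745, 0.1969, 0.4286]
t=6: π = [0.3752, 0.1963, 0.4286]
t=7: π = [0.3749, 0.1965, 0.4286]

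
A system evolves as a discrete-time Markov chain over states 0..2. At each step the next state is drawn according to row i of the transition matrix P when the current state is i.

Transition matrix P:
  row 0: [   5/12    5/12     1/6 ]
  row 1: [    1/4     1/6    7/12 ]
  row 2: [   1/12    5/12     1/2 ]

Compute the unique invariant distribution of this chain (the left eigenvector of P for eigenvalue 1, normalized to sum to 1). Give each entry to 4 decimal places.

π = [0.2083, 0.3333, 0.4583]

Balance equations π_j = Σ_i π_i·P[i][j]:
  π_0 = 5/12·π_0 + 1/4·π_1 + 1/12·π_2
  π_1 = 5/12·π_0 + 1/6·π_1 + 5/12·π_2
  normalize: π_0 + π_1 + π_2 = 1
Solving the linear system gives exactly π = [5/24, 1/3, 11/24].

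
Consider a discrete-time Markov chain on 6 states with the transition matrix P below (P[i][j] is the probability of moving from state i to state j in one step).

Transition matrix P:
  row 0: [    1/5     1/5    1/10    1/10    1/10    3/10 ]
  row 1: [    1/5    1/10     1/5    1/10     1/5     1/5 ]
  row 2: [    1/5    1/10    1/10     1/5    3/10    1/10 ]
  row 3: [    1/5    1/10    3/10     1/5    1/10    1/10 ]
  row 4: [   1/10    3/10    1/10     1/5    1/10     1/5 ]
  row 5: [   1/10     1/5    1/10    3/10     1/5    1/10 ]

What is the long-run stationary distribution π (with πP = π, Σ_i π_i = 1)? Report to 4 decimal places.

Balance equations π_j = Σ_i π_i·P[i][j]:
  π_0 = 1/5·π_0 + 1/5·π_1 + 1/5·π_2 + 1/5·π_3 + 1/10·π_4 + 1/10·π_5
  π_1 = 1/5·π_0 + 1/10·π_1 + 1/10·π_2 + 1/10·π_3 + 3/10·π_4 + 1/5·π_5
  π_2 = 1/10·π_0 + 1/5·π_1 + 1/10·π_2 + 3/10·π_3 + 1/10·π_4 + 1/10·π_5
  π_3 = 1/10·π_0 + 1/10·π_1 + 1/5·π_2 + 1/5·π_3 + 1/5·π_4 + 3/10·π_5
  π_4 = 1/10·π_0 + 1/5·π_1 + 3/10·π_2 + 1/10·π_3 + 1/10·π_4 + 1/5·π_5
  normalize: π_0 + π_1 + π_2 + π_3 + π_4 + π_5 = 1
Solving the linear system gives exactly π = [10195/61059, 3381/20353, 9359/61059, 11194/61059, 3336/20353, 10160/61059].

π = [0.1670, 0.1661, 0.1533, 0.1833, 0.1639, 0.1664]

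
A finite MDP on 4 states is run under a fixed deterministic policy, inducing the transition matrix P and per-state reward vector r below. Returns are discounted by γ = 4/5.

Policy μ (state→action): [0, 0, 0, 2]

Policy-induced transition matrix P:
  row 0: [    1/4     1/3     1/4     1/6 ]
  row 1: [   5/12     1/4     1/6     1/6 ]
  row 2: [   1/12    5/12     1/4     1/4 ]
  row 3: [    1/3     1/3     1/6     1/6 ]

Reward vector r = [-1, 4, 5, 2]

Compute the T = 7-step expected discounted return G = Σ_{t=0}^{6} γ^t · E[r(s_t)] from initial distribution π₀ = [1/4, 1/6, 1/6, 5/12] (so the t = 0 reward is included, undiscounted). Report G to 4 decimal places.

t=0: π = [0.2500, 0.1667, 0.1667, 0.4167], E[r] = 2.0833, γ^t·E[r] = 2.083333, running G = 2.083333
t=1: π = [0.2847, 0.3333, 0.2014, 0.1806], E[r] = 2.4167, γ^t·E[r] = 1.933333, running G = 4.016667
t=2: π = [0.2870, 0.3223, 0.2072, 0.1834], E[r] = 2.4051, γ^t·E[r] = 1.539259, running G = 5.555926
t=3: π = [0.2845, 0.3237, 0.2079, 0.1839], E[r] = 2.4176, γ^t·E[r] = 1.237802, running G = 6.793728
t=4: π = [0.2846, 0.3237, 0.2077, 0.1840], E[r] = 2.4165, γ^t·E[r] = 0.989802, running G = 7.783531
t=5: π = [0.2847, 0.3237, 0.2077, 0.1840], E[r] = 2.4164, γ^t·E[r] = 0.791817, running G = 8.575347
t=6: π = [0.2847, 0.3237, 0.2077, 0.1840], E[r] = 2.4164, γ^t·E[r] = 0.633457, running G = 9.208804

G = 9.2088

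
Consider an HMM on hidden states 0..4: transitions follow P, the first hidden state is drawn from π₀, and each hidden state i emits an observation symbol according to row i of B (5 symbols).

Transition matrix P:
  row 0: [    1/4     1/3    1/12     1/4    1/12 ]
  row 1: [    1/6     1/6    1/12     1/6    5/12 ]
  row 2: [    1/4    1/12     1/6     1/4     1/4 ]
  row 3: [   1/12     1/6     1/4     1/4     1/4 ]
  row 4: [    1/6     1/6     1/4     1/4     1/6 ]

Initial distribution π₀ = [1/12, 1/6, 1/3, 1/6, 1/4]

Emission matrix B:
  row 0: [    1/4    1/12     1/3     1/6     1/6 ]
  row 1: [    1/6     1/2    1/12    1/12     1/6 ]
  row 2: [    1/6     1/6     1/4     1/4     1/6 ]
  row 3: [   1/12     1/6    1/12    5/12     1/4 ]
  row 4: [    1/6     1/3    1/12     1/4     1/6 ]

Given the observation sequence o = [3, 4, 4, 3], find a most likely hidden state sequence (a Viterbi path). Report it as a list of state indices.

t=0: δ = [1.389e-02, 1.389e-02, 8.333e-02, 6.944e-02, 6.250e-02]  (obs o_0=3)
t=1: δ = [3.472e-03, 1.929e-03, 2.894e-03, 5.208e-03, 3.472e-03]  ψ = [2, 3, 3, 2, 2]  (obs o_1=4)
t=2: δ = [1.447e-04, 1.929e-04, 2.170e-04, 3.255e-04, 2.170e-04]  ψ = [0, 0, 3, 3, 3]  (obs o_2=4)
t=3: δ = [9.042e-06, 4.521e-06, 2.035e-05, 3.391e-05, 2.035e-05]  ψ = [2, 3, 3, 3, 3]  (obs o_3=3)
backtrack: best end state = 3; path = [2, 3, 3, 3]

path = [2, 3, 3, 3]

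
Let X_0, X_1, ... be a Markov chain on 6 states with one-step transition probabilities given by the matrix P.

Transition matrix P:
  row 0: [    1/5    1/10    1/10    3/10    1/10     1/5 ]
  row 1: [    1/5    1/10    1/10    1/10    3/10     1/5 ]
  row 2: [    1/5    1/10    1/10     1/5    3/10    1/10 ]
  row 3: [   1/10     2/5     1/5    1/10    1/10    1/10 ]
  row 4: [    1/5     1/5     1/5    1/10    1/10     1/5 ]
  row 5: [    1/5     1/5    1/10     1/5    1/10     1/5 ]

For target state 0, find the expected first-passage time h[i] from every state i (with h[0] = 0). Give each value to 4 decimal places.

h = [0.0000, 5.3495, 5.3976, 5.8832, 5.3535, 5.4021]

First-step conditioning: h[0] = 0; for i ≠ 0, h[i] = 1 + Σ_k P[i][k]·h[k].
  h[1] = 1 + 1/10·h[1] + 1/10·h[2] + 1/10·h[3] + 3/10·h[4] + 1/5·h[5]
  h[2] = 1 + 1/10·h[1] + 1/10·h[2] + 1/5·h[3] + 3/10·h[4] + 1/10·h[5]
  h[3] = 1 + 2/5·h[1] + 1/5·h[2] + 1/10·h[3] + 1/10·h[4] + 1/10·h[5]
  h[4] = 1 + 1/5·h[1] + 1/5·h[2] + 1/10·h[3] + 1/10·h[4] + 1/5·h[5]
  h[5] = 1 + 1/5·h[1] + 1/10·h[2] + 1/5·h[3] + 1/10·h[4] + 1/5·h[5]
Solving the 5×5 linear system over states ≠ 0 gives exactly h = [0, 120080/22447, 121160/22447, 132060/22447, 120170/22447, 121260/22447] (h[0] = 0 is the target).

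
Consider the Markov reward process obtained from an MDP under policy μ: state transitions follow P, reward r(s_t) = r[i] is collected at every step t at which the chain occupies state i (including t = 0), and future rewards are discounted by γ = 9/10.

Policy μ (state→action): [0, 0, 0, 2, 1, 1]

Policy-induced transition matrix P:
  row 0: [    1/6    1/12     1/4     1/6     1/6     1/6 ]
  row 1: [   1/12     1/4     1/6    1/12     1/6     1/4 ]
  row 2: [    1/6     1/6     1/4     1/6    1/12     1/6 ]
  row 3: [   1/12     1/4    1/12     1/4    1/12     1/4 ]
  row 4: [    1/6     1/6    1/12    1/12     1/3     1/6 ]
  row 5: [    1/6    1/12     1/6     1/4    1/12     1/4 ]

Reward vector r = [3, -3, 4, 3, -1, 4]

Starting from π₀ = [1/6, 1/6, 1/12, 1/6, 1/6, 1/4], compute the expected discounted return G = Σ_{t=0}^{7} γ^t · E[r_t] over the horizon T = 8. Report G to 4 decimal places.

G = 10.1375

t=0: π = [0.1667, 0.1667, 0.0833, 0.1667, 0.1667, 0.2500], E[r] = 1.6667, γ^t·E[r] = 1.666667, running G = 1.666667
t=1: π = [0.1389, 0.1597, 0.1597, 0.1736, 0.1528, 0.2153], E[r] = 1.8056, γ^t·E[r] = 1.625000, running G = 3.291667
t=2: π = [0.1389, 0.1649, 0.1644, 0.1730, 0.1464, 0.2124], E[r] = 1.8015, γ^t·E[r] = 1.459219, running G = 4.750885
t=3: π = [0.1385, 0.1656, 0.1653, 0.1728, 0.1453, 0.2125], E[r] = 1.8035, γ^t·E[r] = 1.314738, running G = 6.065624
t=4: π = [0.1385, 0.1656, 0.1655, 0.1729, 0.1450, 0.2126], E[r] = 1.8044, γ^t·E[r] = 1.183887, running G = 7.249510
t=5: π = [0.1385, 0.1656, 0.1655, 0.1729, 0.1449, 0.2126], E[r] = 1.8047, γ^t·E[r] = 1.065653, running G = 8.315163
t=6: π = [0.1385, 0.1656, 0.1655, 0.1729, 0.1449, 0.2126], E[r] = 1.8048, γ^t·E[r] = 0.959120, running G = 9.274283
t=7: π = [0.1385, 0.1656, 0.1655, 0.1729, 0.1449, 0.2126], E[r] = 1.8048, γ^t·E[r] = 0.863214, running G = 10.137497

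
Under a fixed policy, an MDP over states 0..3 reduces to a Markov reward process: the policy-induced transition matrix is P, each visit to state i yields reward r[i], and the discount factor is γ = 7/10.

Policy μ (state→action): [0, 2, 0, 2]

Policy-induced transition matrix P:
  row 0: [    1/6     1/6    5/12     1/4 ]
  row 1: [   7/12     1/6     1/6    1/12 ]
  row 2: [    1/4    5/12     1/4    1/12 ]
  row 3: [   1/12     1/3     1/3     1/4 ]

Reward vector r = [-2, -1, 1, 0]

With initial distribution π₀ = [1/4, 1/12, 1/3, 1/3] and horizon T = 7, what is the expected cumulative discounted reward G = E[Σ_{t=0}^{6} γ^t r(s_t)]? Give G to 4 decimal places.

t=0: π = [0.2500, 0.0833, 0.3333, 0.3333], E[r] = -0.2500, γ^t·E[r] = -0.250000, running G = -0.250000
t=1: π = [0.2014, 0.3056, 0.3125, 0.1806], E[r] = -0.3958, γ^t·E[r] = -0.277083, running G = -0.527083
t=2: π = [0.3050, 0.2749, 0.2731, 0.1470], E[r] = -0.6117, γ^t·E[r] = -0.299728, running G = -0.826811
t=3: π = [0.2917, 0.2595, 0.2902, 0.1587], E[r] = -0.5527, γ^t·E[r] = -0.189580, running G = -1.016391
t=4: π = [0.2857, 0.2657, 0.2902, 0.1584], E[r] = -0.5469, γ^t·E[r] = -0.131310, running G = -1.147700
t=5: π = [0.2883, 0.2656, 0.2887, 0.1574], E[r] = -0.5536, γ^t·E[r] = -0.093047, running G = -1.240747
t=6: π = [0.2883, 0.2651, 0.2890, 0.1576], E[r] = -0.5526, γ^t·E[r] = -0.065013, running G = -1.305760

G = -1.3058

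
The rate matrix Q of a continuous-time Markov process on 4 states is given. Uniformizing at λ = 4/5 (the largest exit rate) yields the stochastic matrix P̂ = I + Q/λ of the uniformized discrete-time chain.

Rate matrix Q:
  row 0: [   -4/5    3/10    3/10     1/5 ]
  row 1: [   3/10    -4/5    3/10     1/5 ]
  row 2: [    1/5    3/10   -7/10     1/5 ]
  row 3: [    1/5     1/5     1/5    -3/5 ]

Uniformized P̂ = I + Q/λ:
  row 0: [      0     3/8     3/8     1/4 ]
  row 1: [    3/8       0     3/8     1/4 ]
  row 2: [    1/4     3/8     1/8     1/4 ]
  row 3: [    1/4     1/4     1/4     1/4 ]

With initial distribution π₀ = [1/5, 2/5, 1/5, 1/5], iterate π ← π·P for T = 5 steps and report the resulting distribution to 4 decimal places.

π = [0.2259, 0.2490, 0.2751, 0.2500]

t=0: π = [0.2000, 0.4000, 0.2000, 0.2000]
t=1: π = [0.2500, 0.2000, 0.3000, 0.2500]
t=2: π = [0.2125, 0.2688, 0.2688, 0.2500]
t=3: π = [0.2305, 0.2430, 0.2766, 0.2500]
t=4: π = [0.2228, 0.2526, 0.2746, 0.2500]
t=5: π = [0.2259, 0.2490, 0.2751, 0.2500]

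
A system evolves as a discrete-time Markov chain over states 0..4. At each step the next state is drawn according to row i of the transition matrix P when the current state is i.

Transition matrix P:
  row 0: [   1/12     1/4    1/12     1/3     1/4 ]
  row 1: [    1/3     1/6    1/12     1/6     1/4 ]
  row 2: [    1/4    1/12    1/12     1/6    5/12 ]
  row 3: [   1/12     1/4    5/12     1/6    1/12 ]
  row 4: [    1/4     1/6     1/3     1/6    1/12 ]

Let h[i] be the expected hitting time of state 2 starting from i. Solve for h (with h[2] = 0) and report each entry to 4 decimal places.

h = [4.8780, 5.0732, 0.0000, 3.6098, 4.0000]

First-step conditioning: h[2] = 0; for i ≠ 2, h[i] = 1 + Σ_k P[i][k]·h[k].
  h[0] = 1 + 1/12·h[0] + 1/4·h[1] + 1/3·h[3] + 1/4·h[4]
  h[1] = 1 + 1/3·h[0] + 1/6·h[1] + 1/6·h[3] + 1/4·h[4]
  h[3] = 1 + 1/12·h[0] + 1/4·h[1] + 1/6·h[3] + 1/12·h[4]
  h[4] = 1 + 1/4·h[0] + 1/6·h[1] + 1/6·h[3] + 1/12·h[4]
Solving the 4×4 linear system over states ≠ 2 gives exactly h = [200/41, 208/41, 0, 148/41, 4] (h[2] = 0 is the target).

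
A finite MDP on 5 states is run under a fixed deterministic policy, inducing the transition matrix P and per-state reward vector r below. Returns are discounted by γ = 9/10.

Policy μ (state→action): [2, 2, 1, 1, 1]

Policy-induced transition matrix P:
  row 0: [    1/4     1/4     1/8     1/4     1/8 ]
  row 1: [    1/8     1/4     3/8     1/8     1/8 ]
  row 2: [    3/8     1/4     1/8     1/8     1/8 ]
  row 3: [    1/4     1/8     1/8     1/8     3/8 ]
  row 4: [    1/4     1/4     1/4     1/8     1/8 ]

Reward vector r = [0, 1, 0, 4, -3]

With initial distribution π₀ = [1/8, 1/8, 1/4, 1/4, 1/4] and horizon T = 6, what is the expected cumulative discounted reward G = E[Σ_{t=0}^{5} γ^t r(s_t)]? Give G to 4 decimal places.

G = 1.5969

t=0: π = [0.1250, 0.1250, 0.2500, 0.2500, 0.2500], E[r] = 0.3750, γ^t·E[r] = 0.375000, running G = 0.375000
t=1: π = [0.2656, 0.2188, 0.1875, 0.1406, 0.1875], E[r] = 0.2188, γ^t·E[r] = 0.196875, running G = 0.571875
t=2: π = [0.2461, 0.2324, 0.2031, 0.1582, 0.1602], E[r] = 0.3848, γ^t·E[r] = 0.311660, running G = 0.883535
t=3: π = [0.2463, 0.2302, 0.2031, 0.1558, 0.1646], E[r] = 0.3596, γ^t·E[r] = 0.262162, running G = 1.145698
t=4: π = [0.2466, 0.2305, 0.2031, 0.1558, 0.1639], E[r] = 0.3619, γ^t·E[r] = 0.237428, running G = 1.383125
t=5: π = [0.2466, 0.2305, 0.2031, 0.1558, 0.1639], E[r] = 0.3620, γ^t·E[r] = 0.213750, running G = 1.596876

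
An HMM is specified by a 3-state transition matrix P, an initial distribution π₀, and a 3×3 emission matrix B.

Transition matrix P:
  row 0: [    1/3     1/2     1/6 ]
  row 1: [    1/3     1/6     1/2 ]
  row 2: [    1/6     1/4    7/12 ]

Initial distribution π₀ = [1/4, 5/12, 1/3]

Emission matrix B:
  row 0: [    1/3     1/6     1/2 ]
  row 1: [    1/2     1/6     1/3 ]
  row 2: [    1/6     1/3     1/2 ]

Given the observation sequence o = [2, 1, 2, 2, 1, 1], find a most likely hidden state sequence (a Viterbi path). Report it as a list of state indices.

path = [2, 2, 2, 2, 2, 2]

t=0: δ = [1.250e-01, 1.389e-01, 1.667e-01]  (obs o_0=2)
t=1: δ = [7.716e-03, 1.042e-02, 3.241e-02]  ψ = [1, 0, 2]  (obs o_1=1)
t=2: δ = [2.701e-03, 2.701e-03, 9.452e-03]  ψ = [2, 2, 2]  (obs o_2=2)
t=3: δ = [7.877e-04, 7.877e-04, 2.757e-03]  ψ = [2, 2, 2]  (obs o_3=2)
t=4: δ = [7.658e-05, 1.149e-04, 5.361e-04]  ψ = [2, 2, 2]  (obs o_4=1)
t=5: δ = [1.489e-05, 2.234e-05, 1.042e-04]  ψ = [2, 2, 2]  (obs o_5=1)
backtrack: best end state = 2; path = [2, 2, 2, 2, 2, 2]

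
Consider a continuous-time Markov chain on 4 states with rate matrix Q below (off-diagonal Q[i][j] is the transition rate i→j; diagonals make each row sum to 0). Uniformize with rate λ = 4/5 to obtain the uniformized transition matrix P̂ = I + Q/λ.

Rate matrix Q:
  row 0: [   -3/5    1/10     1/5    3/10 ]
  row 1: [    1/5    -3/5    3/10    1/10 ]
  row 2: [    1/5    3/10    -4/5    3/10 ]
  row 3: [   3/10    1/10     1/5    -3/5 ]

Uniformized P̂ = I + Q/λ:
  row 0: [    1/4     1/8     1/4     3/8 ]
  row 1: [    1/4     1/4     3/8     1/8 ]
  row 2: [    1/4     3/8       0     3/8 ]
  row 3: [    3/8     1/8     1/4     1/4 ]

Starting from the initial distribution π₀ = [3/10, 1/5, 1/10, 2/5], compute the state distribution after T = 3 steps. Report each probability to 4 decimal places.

t=0: π = [0.3000, 0.2000, 0.1000, 0.4000]
t=1: π = [0.3000, 0.1750, 0.2500, 0.2750]
t=2: π = [0.2844, 0.2094, 0.2094, 0.2969]
t=3: π = [0.2871, 0.2035, 0.2238, 0.2855]

π = [0.2871, 0.2035, 0.2238, 0.2855]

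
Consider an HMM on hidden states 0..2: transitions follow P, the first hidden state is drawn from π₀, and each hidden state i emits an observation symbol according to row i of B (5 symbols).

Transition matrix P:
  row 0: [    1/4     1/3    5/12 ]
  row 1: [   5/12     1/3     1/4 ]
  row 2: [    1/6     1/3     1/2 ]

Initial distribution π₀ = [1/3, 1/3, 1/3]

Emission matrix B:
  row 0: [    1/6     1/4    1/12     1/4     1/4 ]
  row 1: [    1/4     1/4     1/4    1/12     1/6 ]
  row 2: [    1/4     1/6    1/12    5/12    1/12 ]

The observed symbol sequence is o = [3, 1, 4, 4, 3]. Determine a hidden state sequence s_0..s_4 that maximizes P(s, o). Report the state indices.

t=0: δ = [8.333e-02, 2.778e-02, 1.389e-01]  (obs o_0=3)
t=1: δ = [5.787e-03, 1.157e-02, 1.157e-02]  ψ = [2, 2, 2]  (obs o_1=1)
t=2: δ = [1.206e-03, 6.430e-04, 4.823e-04]  ψ = [1, 1, 2]  (obs o_2=4)
t=3: δ = [7.535e-05, 6.698e-05, 4.186e-05]  ψ = [0, 0, 0]  (obs o_3=4)
t=4: δ = [6.977e-06, 2.093e-06, 1.308e-05]  ψ = [1, 0, 0]  (obs o_4=3)
backtrack: best end state = 2; path = [2, 1, 0, 0, 2]

path = [2, 1, 0, 0, 2]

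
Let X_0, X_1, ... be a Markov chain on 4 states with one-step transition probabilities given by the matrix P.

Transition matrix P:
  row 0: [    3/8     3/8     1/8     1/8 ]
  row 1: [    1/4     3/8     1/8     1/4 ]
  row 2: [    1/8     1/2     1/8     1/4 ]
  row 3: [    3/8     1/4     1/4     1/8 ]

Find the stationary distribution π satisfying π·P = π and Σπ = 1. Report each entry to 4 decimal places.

π = [0.2916, 0.3699, 0.1487, 0.1898]

Balance equations π_j = Σ_i π_i·P[i][j]:
  π_0 = 3/8·π_0 + 1/4·π_1 + 1/8·π_2 + 3/8·π_3
  π_1 = 3/8·π_0 + 3/8·π_1 + 1/2·π_2 + 1/4·π_3
  π_2 = 1/8·π_0 + 1/8·π_1 + 1/8·π_2 + 1/4·π_3
  normalize: π_0 + π_1 + π_2 + π_3 = 1
Solving the linear system gives exactly π = [149/511, 27/73, 76/511, 97/511].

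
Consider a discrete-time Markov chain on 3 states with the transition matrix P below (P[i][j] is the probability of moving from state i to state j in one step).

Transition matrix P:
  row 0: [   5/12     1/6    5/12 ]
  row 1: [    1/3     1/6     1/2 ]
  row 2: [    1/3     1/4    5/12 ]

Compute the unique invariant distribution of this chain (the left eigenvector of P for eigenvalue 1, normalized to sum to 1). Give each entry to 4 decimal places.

Balance equations π_j = Σ_i π_i·P[i][j]:
  π_0 = 5/12·π_0 + 1/3·π_1 + 1/3·π_2
  π_1 = 1/6·π_0 + 1/6·π_1 + 1/4·π_2
  normalize: π_0 + π_1 + π_2 = 1
Solving the linear system gives exactly π = [4/11, 29/143, 62/143].

π = [0.3636, 0.2028, 0.4336]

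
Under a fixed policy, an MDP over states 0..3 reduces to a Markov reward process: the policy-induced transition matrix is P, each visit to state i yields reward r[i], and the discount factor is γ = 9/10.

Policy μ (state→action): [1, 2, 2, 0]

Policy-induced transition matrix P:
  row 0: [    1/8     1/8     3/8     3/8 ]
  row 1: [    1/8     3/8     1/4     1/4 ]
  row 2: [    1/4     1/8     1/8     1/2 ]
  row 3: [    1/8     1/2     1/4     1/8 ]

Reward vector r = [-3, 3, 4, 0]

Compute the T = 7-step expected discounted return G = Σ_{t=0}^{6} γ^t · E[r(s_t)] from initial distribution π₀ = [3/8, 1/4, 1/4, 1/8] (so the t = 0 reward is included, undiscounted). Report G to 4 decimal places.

t=0: π = [0.3750, 0.2500, 0.2500, 0.1250], E[r] = 0.6250, γ^t·E[r] = 0.625000, running G = 0.625000
t=1: π = [0.1563, 0.2344, 0.2656, 0.3438], E[r] = 1.2969, γ^t·E[r] = 1.167188, running G = 1.792188
t=2: π = [0.1582, 0.3125, 0.2363, 0.2930], E[r] = 1.4082, γ^t·E[r] = 1.140645, running G = 2.932832
t=3: π = [0.1545, 0.3130, 0.2402, 0.2922], E[r] = 1.4363, γ^t·E[r] = 1.047048, running G = 3.979880
t=4: π = [0.1550, 0.3128, 0.2393, 0.2928], E[r] = 1.4306, γ^t·E[r] = 0.938599, running G = 4.918478
t=5: π = [0.1549, 0.3130, 0.2395, 0.2926], E[r] = 1.4322, γ^t·E[r] = 0.845710, running G = 5.764188
t=6: π = [0.1549, 0.3130, 0.2394, 0.2927], E[r] = 1.4319, γ^t·E[r] = 0.760949, running G = 6.525137

G = 6.5251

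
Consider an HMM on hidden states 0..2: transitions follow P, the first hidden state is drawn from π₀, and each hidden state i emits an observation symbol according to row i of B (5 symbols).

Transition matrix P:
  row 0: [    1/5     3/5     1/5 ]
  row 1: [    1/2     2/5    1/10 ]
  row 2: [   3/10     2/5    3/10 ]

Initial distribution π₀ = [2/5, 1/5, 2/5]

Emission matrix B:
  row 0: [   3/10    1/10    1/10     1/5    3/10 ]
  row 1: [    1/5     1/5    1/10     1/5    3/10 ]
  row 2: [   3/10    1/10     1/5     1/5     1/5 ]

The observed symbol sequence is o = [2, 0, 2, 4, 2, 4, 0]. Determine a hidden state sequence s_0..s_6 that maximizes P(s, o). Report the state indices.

t=0: δ = [4.000e-02, 2.000e-02, 8.000e-02]  (obs o_0=2)
t=1: δ = [7.200e-03, 6.400e-03, 7.200e-03]  ψ = [2, 2, 2]  (obs o_1=0)
t=2: δ = [3.200e-04, 4.320e-04, 4.320e-04]  ψ = [1, 0, 2]  (obs o_2=2)
t=3: δ = [6.480e-05, 5.760e-05, 2.592e-05]  ψ = [1, 0, 2]  (obs o_3=4)
t=4: δ = [2.880e-06, 3.888e-06, 2.592e-06]  ψ = [1, 0, 0]  (obs o_4=2)
t=5: δ = [5.832e-07, 5.184e-07, 1.555e-07]  ψ = [1, 0, 2]  (obs o_5=4)
t=6: δ = [7.776e-08, 6.998e-08, 3.499e-08]  ψ = [1, 0, 0]  (obs o_6=0)
backtrack: best end state = 0; path = [2, 1, 0, 1, 0, 1, 0]

path = [2, 1, 0, 1, 0, 1, 0]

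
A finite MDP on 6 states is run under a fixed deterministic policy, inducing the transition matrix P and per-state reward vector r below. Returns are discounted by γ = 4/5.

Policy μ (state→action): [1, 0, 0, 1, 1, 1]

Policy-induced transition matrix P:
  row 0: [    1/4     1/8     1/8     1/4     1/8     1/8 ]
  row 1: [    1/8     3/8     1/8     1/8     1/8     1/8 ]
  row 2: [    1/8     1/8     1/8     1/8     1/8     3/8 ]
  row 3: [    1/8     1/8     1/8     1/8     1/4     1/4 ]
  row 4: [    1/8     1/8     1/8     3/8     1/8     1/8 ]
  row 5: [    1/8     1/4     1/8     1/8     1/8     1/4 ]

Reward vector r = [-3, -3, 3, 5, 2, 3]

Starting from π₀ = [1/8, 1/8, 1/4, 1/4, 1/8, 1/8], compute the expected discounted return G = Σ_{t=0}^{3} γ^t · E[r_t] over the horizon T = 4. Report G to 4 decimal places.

t=0: π = [0.1250, 0.1250, 0.2500, 0.2500, 0.1250, 0.1250], E[r] = 1.8750, γ^t·E[r] = 1.875000, running G = 1.875000
t=1: π = [0.1406, 0.1719, 0.1250, 0.1719, 0.1563, 0.2344], E[r] = 1.3125, γ^t·E[r] = 1.050000, running G = 2.925000
t=2: π = [0.1426, 0.1973, 0.1250, 0.1816, 0.1465, 0.2070], E[r] = 1.1777, γ^t·E[r] = 0.753750, running G = 3.678750
t=3: π = [0.1428, 0.2002, 0.1250, 0.1794, 0.1477, 0.2048], E[r] = 1.1531, γ^t·E[r] = 0.590375, running G = 4.269125

G = 4.2691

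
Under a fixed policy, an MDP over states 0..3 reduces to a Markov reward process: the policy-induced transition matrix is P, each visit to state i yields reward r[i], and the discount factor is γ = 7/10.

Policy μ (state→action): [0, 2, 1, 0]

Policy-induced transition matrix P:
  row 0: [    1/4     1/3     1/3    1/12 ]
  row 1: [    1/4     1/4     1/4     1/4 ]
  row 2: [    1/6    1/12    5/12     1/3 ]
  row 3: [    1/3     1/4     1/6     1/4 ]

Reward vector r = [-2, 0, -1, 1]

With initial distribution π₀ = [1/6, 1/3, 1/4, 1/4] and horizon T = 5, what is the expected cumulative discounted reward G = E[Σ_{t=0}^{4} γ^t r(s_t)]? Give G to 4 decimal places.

t=0: π = [0.1667, 0.3333, 0.2500, 0.2500], E[r] = -0.3333, γ^t·E[r] = -0.333333, running G = -0.333333
t=1: π = [0.2500, 0.2222, 0.2847, 0.2431], E[r] = -0.5417, γ^t·E[r] = -0.379167, running G = -0.712500
t=2: π = [0.2465, 0.2234, 0.2980, 0.2321], E[r] = -0.5590, γ^t·E[r] = -0.273924, running G = -0.986424
t=3: π = [0.2445, 0.2209, 0.3009, 0.2337], E[r] = -0.5561, γ^t·E[r] = -0.190754, running G = -1.177178
t=4: π = [0.2444, 0.2202, 0.3010, 0.2343], E[r] = -0.5555, γ^t·E[r] = -0.133383, running G = -1.310561

G = -1.3106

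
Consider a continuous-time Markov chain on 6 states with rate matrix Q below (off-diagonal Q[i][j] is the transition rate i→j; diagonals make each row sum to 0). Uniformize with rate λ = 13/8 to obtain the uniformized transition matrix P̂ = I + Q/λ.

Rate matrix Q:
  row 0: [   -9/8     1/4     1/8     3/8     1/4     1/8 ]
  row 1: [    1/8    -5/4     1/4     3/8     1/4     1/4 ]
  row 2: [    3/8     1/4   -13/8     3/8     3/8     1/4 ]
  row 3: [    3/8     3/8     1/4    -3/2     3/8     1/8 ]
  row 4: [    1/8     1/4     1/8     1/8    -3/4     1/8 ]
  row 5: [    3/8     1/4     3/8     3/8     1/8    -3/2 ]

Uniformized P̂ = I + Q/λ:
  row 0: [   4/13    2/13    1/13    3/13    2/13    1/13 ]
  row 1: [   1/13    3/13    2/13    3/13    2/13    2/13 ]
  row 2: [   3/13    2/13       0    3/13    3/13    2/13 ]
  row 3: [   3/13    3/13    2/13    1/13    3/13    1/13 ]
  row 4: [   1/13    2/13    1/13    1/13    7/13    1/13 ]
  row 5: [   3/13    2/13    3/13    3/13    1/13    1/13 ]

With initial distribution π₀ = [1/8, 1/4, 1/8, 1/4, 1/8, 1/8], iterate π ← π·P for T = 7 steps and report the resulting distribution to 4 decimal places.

t=0: π = [0.1250, 0.2500, 0.1250, 0.2500, 0.1250, 0.1250]
t=1: π = [0.1827, 0.1923, 0.1250, 0.1731, 0.2212, 0.1058]
t=2: π = [0.1812, 0.1820, 0.1117, 0.1701, 0.2537, 0.1013]
t=3: π = [0.1777, 0.1809, 0.1110, 0.1656, 0.2653, 0.0995]
t=4: π = [0.1758, 0.1805, 0.1103, 0.1645, 0.2695, 0.0994]
t=5: π = [0.1751, 0.1804, 0.1103, 0.1640, 0.2710, 0.0993]
t=6: π = [0.1748, 0.1803, 0.1102, 0.1638, 0.2715, 0.0993]
t=7: π = [0.1747, 0.1803, 0.1102, 0.1638, 0.2717, 0.0993]

π = [0.1747, 0.1803, 0.1102, 0.1638, 0.2717, 0.0993]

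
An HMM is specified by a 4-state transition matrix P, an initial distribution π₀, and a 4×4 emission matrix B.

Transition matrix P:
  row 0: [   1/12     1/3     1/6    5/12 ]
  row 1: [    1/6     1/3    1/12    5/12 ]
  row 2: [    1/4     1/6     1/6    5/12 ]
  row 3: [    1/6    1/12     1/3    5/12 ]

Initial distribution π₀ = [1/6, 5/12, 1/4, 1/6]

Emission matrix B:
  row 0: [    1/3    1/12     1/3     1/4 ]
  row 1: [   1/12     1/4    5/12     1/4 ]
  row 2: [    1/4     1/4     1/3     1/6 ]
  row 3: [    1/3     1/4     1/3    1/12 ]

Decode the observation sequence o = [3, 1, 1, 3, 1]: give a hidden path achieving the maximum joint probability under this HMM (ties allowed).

path = [1, 3, 3, 2, 3]

t=0: δ = [4.167e-02, 1.042e-01, 4.167e-02, 1.389e-02]  (obs o_0=3)
t=1: δ = [1.447e-03, 8.681e-03, 2.170e-03, 1.085e-02]  ψ = [1, 1, 1, 1]  (obs o_1=1)
t=2: δ = [1.507e-04, 7.234e-04, 9.042e-04, 1.130e-03]  ψ = [3, 1, 3, 3]  (obs o_2=1)
t=3: δ = [5.651e-05, 6.028e-05, 6.279e-05, 3.925e-05]  ψ = [2, 1, 3, 3]  (obs o_3=3)
t=4: δ = [1.308e-06, 5.023e-06, 3.270e-06, 6.541e-06]  ψ = [2, 1, 3, 2]  (obs o_4=1)
backtrack: best end state = 3; path = [1, 3, 3, 2, 3]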